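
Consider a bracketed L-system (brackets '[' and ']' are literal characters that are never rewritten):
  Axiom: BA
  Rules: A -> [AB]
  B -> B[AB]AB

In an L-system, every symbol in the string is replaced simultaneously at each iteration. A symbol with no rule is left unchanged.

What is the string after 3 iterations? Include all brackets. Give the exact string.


Answer: B[AB]AB[[AB]B[AB]AB][AB]B[AB]AB[[[AB]B[AB]AB]B[AB]AB[[AB]B[AB]AB][AB]B[AB]AB][[AB]B[AB]AB]B[AB]AB[[AB]B[AB]AB][AB]B[AB]AB[[[AB]B[AB]AB]B[AB]AB[[AB]B[AB]AB][AB]B[AB]AB]

Derivation:
Step 0: BA
Step 1: B[AB]AB[AB]
Step 2: B[AB]AB[[AB]B[AB]AB][AB]B[AB]AB[[AB]B[AB]AB]
Step 3: B[AB]AB[[AB]B[AB]AB][AB]B[AB]AB[[[AB]B[AB]AB]B[AB]AB[[AB]B[AB]AB][AB]B[AB]AB][[AB]B[AB]AB]B[AB]AB[[AB]B[AB]AB][AB]B[AB]AB[[[AB]B[AB]AB]B[AB]AB[[AB]B[AB]AB][AB]B[AB]AB]


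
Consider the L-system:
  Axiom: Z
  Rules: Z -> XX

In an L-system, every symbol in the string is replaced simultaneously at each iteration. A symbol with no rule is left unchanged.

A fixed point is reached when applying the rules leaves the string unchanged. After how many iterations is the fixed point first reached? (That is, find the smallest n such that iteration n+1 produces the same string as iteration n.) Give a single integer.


Answer: 1

Derivation:
Step 0: Z
Step 1: XX
Step 2: XX  (unchanged — fixed point at step 1)


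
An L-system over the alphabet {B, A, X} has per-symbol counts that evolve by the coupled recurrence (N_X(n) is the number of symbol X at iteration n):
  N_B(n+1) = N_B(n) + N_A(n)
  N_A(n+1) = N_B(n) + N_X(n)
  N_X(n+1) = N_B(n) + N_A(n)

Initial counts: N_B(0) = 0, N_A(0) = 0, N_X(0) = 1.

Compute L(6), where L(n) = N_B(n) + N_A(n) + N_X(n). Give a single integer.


Answer: 32

Derivation:
Step 0: N_B=0, N_A=0, N_X=1, L=1
Step 1: N_B=0, N_A=1, N_X=0, L=1
Step 2: N_B=1, N_A=0, N_X=1, L=2
Step 3: N_B=1, N_A=2, N_X=1, L=4
Step 4: N_B=3, N_A=2, N_X=3, L=8
Step 5: N_B=5, N_A=6, N_X=5, L=16
Step 6: N_B=11, N_A=10, N_X=11, L=32


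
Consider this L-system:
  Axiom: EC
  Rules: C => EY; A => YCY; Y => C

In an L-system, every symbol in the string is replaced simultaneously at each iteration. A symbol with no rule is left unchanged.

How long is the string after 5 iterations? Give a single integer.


Step 0: length = 2
Step 1: length = 3
Step 2: length = 3
Step 3: length = 4
Step 4: length = 4
Step 5: length = 5

Answer: 5


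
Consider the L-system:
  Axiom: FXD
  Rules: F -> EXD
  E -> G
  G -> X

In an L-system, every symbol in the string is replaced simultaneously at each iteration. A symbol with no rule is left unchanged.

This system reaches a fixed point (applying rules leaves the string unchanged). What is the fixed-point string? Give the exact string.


Step 0: FXD
Step 1: EXDXD
Step 2: GXDXD
Step 3: XXDXD
Step 4: XXDXD  (unchanged — fixed point at step 3)

Answer: XXDXD


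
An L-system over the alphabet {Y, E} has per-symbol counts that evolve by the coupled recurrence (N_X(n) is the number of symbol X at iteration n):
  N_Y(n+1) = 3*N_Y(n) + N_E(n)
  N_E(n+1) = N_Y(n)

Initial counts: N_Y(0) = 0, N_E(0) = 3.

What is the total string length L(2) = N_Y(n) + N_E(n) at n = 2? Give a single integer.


Answer: 12

Derivation:
Step 0: N_Y=0, N_E=3, L=3
Step 1: N_Y=3, N_E=0, L=3
Step 2: N_Y=9, N_E=3, L=12


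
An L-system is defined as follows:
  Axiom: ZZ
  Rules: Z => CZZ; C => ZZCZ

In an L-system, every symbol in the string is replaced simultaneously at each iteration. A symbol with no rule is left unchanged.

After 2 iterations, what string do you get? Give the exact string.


Step 0: ZZ
Step 1: CZZCZZ
Step 2: ZZCZCZZCZZZZCZCZZCZZ

Answer: ZZCZCZZCZZZZCZCZZCZZ


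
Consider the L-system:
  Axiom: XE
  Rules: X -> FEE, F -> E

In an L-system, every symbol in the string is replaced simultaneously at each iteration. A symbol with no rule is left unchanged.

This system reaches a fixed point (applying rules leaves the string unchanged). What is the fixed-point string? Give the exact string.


Answer: EEEE

Derivation:
Step 0: XE
Step 1: FEEE
Step 2: EEEE
Step 3: EEEE  (unchanged — fixed point at step 2)


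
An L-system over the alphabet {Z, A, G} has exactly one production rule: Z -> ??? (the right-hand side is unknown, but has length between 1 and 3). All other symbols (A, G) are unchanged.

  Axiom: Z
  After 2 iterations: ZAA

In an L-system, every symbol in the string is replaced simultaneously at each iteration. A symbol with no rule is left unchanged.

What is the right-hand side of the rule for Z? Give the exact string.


Trying Z -> ZA:
  Step 0: Z
  Step 1: ZA
  Step 2: ZAA
Matches the given result.

Answer: ZA


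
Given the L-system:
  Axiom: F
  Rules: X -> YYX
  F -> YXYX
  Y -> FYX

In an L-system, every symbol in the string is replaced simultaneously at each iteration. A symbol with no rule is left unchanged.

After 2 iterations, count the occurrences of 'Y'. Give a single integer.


Step 0: F  (0 'Y')
Step 1: YXYX  (2 'Y')
Step 2: FYXYYXFYXYYX  (6 'Y')

Answer: 6


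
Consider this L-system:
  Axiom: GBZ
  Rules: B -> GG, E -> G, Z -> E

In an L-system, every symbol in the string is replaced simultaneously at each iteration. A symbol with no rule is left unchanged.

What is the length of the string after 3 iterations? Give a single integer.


Step 0: length = 3
Step 1: length = 4
Step 2: length = 4
Step 3: length = 4

Answer: 4


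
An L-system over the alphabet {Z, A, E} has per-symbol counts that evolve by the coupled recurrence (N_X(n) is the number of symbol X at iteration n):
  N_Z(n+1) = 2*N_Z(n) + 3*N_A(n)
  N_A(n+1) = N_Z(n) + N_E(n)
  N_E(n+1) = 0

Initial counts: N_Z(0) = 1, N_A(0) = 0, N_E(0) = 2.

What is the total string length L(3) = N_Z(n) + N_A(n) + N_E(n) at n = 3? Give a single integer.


Answer: 45

Derivation:
Step 0: N_Z=1, N_A=0, N_E=2, L=3
Step 1: N_Z=2, N_A=3, N_E=0, L=5
Step 2: N_Z=13, N_A=2, N_E=0, L=15
Step 3: N_Z=32, N_A=13, N_E=0, L=45


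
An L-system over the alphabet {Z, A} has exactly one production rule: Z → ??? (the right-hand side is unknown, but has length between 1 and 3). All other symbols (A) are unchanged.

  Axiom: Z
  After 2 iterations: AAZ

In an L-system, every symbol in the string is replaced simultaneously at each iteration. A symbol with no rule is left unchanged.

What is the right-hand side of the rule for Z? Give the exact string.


Answer: AZ

Derivation:
Trying Z → AZ:
  Step 0: Z
  Step 1: AZ
  Step 2: AAZ
Matches the given result.


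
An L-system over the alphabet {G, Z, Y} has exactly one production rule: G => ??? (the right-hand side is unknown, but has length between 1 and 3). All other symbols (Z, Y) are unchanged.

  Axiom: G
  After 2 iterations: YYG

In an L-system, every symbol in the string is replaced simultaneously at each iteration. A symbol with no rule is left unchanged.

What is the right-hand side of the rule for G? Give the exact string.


Trying G => YG:
  Step 0: G
  Step 1: YG
  Step 2: YYG
Matches the given result.

Answer: YG


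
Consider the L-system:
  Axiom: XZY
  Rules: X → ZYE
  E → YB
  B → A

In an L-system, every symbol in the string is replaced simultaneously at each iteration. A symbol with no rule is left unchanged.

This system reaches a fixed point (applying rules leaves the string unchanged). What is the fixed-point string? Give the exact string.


Answer: ZYYAZY

Derivation:
Step 0: XZY
Step 1: ZYEZY
Step 2: ZYYBZY
Step 3: ZYYAZY
Step 4: ZYYAZY  (unchanged — fixed point at step 3)


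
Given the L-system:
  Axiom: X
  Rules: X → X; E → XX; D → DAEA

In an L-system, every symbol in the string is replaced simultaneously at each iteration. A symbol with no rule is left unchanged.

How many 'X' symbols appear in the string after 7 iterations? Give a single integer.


Answer: 1

Derivation:
Step 0: X  (1 'X')
Step 1: X  (1 'X')
Step 2: X  (1 'X')
Step 3: X  (1 'X')
Step 4: X  (1 'X')
Step 5: X  (1 'X')
Step 6: X  (1 'X')
Step 7: X  (1 'X')


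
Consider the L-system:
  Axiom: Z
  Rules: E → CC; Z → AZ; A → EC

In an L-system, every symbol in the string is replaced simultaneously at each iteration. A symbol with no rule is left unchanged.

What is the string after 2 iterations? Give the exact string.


Answer: ECAZ

Derivation:
Step 0: Z
Step 1: AZ
Step 2: ECAZ


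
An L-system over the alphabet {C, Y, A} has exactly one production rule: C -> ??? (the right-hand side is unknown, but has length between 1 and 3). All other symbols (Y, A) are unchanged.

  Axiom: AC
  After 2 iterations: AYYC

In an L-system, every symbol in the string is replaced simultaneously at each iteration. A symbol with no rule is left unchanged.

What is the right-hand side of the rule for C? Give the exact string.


Trying C -> YC:
  Step 0: AC
  Step 1: AYC
  Step 2: AYYC
Matches the given result.

Answer: YC


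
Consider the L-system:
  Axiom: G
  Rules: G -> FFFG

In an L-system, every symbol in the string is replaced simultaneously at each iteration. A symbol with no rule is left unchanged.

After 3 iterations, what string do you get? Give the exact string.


Step 0: G
Step 1: FFFG
Step 2: FFFFFFG
Step 3: FFFFFFFFFG

Answer: FFFFFFFFFG


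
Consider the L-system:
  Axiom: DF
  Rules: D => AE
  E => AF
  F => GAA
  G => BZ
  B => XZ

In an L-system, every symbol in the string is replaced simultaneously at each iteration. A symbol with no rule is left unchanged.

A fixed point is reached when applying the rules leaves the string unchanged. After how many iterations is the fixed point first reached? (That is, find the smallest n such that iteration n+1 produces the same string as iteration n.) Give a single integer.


Answer: 5

Derivation:
Step 0: DF
Step 1: AEGAA
Step 2: AAFBZAA
Step 3: AAGAAXZZAA
Step 4: AABZAAXZZAA
Step 5: AAXZZAAXZZAA
Step 6: AAXZZAAXZZAA  (unchanged — fixed point at step 5)


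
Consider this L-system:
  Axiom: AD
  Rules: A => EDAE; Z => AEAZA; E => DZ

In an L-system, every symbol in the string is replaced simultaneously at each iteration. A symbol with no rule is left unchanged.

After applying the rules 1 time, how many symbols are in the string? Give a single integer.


Step 0: length = 2
Step 1: length = 5

Answer: 5


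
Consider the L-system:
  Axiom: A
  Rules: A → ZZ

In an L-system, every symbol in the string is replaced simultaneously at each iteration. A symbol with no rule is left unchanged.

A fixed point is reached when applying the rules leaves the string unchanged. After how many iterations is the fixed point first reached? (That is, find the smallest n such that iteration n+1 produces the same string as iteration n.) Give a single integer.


Answer: 1

Derivation:
Step 0: A
Step 1: ZZ
Step 2: ZZ  (unchanged — fixed point at step 1)


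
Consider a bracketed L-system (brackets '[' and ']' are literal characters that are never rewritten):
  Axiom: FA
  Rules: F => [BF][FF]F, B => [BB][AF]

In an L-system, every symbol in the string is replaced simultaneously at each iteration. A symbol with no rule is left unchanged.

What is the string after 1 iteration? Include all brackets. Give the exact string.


Answer: [BF][FF]FA

Derivation:
Step 0: FA
Step 1: [BF][FF]FA


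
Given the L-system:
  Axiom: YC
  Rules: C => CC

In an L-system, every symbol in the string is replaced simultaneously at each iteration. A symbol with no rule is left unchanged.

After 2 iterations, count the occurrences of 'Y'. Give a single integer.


Step 0: YC  (1 'Y')
Step 1: YCC  (1 'Y')
Step 2: YCCCC  (1 'Y')

Answer: 1


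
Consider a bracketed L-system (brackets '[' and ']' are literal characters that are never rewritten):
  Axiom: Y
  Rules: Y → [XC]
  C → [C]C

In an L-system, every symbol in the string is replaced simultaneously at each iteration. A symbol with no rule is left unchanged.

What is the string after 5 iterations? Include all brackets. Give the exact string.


Answer: [X[[[[C]C][C]C][[C]C][C]C][[[C]C][C]C][[C]C][C]C]

Derivation:
Step 0: Y
Step 1: [XC]
Step 2: [X[C]C]
Step 3: [X[[C]C][C]C]
Step 4: [X[[[C]C][C]C][[C]C][C]C]
Step 5: [X[[[[C]C][C]C][[C]C][C]C][[[C]C][C]C][[C]C][C]C]


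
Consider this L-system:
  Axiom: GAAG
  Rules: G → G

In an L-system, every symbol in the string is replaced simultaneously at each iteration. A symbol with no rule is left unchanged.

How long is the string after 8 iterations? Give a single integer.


Answer: 4

Derivation:
Step 0: length = 4
Step 1: length = 4
Step 2: length = 4
Step 3: length = 4
Step 4: length = 4
Step 5: length = 4
Step 6: length = 4
Step 7: length = 4
Step 8: length = 4


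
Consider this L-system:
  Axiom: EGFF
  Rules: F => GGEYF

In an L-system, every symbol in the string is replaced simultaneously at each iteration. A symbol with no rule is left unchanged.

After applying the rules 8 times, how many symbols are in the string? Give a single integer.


Step 0: length = 4
Step 1: length = 12
Step 2: length = 20
Step 3: length = 28
Step 4: length = 36
Step 5: length = 44
Step 6: length = 52
Step 7: length = 60
Step 8: length = 68

Answer: 68


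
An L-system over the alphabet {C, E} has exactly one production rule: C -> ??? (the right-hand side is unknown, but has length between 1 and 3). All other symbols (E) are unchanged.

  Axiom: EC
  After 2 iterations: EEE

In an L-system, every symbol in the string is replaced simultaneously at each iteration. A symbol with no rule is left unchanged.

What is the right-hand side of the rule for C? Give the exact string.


Trying C -> EE:
  Step 0: EC
  Step 1: EEE
  Step 2: EEE
Matches the given result.

Answer: EE


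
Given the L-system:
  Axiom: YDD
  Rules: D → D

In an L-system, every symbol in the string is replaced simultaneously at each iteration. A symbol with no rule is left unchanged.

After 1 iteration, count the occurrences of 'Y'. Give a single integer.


Step 0: YDD  (1 'Y')
Step 1: YDD  (1 'Y')

Answer: 1


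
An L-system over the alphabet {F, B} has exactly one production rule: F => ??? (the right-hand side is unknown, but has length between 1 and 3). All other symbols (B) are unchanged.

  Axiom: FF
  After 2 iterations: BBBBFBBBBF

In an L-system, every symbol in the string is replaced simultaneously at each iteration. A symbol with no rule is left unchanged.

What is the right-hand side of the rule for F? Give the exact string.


Answer: BBF

Derivation:
Trying F => BBF:
  Step 0: FF
  Step 1: BBFBBF
  Step 2: BBBBFBBBBF
Matches the given result.


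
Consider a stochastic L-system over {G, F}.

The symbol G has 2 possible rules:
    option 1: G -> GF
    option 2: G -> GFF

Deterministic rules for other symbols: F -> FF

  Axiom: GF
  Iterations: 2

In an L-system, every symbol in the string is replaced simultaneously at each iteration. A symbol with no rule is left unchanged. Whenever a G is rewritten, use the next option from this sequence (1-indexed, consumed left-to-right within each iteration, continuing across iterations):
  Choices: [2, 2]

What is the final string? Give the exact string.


Step 0: GF
Step 1: GFFFF  (used choices [2])
Step 2: GFFFFFFFFFF  (used choices [2])

Answer: GFFFFFFFFFF


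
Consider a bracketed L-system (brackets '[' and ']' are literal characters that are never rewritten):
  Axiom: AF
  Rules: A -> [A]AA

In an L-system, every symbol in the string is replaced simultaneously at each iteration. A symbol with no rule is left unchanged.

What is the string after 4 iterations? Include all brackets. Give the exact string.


Answer: [[[[A]AA][A]AA[A]AA][[A]AA][A]AA[A]AA[[A]AA][A]AA[A]AA][[[A]AA][A]AA[A]AA][[A]AA][A]AA[A]AA[[A]AA][A]AA[A]AA[[[A]AA][A]AA[A]AA][[A]AA][A]AA[A]AA[[A]AA][A]AA[A]AAF

Derivation:
Step 0: AF
Step 1: [A]AAF
Step 2: [[A]AA][A]AA[A]AAF
Step 3: [[[A]AA][A]AA[A]AA][[A]AA][A]AA[A]AA[[A]AA][A]AA[A]AAF
Step 4: [[[[A]AA][A]AA[A]AA][[A]AA][A]AA[A]AA[[A]AA][A]AA[A]AA][[[A]AA][A]AA[A]AA][[A]AA][A]AA[A]AA[[A]AA][A]AA[A]AA[[[A]AA][A]AA[A]AA][[A]AA][A]AA[A]AA[[A]AA][A]AA[A]AAF


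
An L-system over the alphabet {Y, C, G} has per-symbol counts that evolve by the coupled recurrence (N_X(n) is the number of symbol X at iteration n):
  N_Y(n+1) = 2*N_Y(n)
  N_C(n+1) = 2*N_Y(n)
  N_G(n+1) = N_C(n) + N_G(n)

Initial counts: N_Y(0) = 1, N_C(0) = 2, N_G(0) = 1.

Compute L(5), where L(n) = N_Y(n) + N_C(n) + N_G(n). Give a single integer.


Answer: 97

Derivation:
Step 0: N_Y=1, N_C=2, N_G=1, L=4
Step 1: N_Y=2, N_C=2, N_G=3, L=7
Step 2: N_Y=4, N_C=4, N_G=5, L=13
Step 3: N_Y=8, N_C=8, N_G=9, L=25
Step 4: N_Y=16, N_C=16, N_G=17, L=49
Step 5: N_Y=32, N_C=32, N_G=33, L=97


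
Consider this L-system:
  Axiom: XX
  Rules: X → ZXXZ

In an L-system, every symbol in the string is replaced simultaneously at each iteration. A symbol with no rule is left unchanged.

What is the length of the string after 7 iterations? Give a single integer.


Answer: 764

Derivation:
Step 0: length = 2
Step 1: length = 8
Step 2: length = 20
Step 3: length = 44
Step 4: length = 92
Step 5: length = 188
Step 6: length = 380
Step 7: length = 764


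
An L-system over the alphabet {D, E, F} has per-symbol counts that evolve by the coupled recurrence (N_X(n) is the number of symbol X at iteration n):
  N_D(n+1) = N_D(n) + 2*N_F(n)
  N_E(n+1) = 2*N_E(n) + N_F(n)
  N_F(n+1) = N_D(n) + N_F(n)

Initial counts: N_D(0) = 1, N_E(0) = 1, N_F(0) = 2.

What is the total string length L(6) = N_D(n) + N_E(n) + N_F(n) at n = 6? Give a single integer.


Step 0: N_D=1, N_E=1, N_F=2, L=4
Step 1: N_D=5, N_E=4, N_F=3, L=12
Step 2: N_D=11, N_E=11, N_F=8, L=30
Step 3: N_D=27, N_E=30, N_F=19, L=76
Step 4: N_D=65, N_E=79, N_F=46, L=190
Step 5: N_D=157, N_E=204, N_F=111, L=472
Step 6: N_D=379, N_E=519, N_F=268, L=1166

Answer: 1166


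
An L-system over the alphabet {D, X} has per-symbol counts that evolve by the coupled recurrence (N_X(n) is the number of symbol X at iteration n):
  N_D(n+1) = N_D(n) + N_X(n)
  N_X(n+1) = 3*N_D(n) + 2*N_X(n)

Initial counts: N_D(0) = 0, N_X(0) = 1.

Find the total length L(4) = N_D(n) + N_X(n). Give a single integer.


Step 0: N_D=0, N_X=1, L=1
Step 1: N_D=1, N_X=2, L=3
Step 2: N_D=3, N_X=7, L=10
Step 3: N_D=10, N_X=23, L=33
Step 4: N_D=33, N_X=76, L=109

Answer: 109


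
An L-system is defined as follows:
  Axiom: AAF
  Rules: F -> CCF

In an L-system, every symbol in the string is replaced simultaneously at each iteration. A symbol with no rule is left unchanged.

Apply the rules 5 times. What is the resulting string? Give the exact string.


Answer: AACCCCCCCCCCF

Derivation:
Step 0: AAF
Step 1: AACCF
Step 2: AACCCCF
Step 3: AACCCCCCF
Step 4: AACCCCCCCCF
Step 5: AACCCCCCCCCCF


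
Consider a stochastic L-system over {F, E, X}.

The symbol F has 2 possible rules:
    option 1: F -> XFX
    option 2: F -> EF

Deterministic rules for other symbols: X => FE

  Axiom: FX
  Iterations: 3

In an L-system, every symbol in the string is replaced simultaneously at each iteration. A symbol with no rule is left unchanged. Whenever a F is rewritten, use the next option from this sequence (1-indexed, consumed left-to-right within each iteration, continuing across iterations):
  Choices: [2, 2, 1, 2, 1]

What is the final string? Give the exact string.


Answer: EEEFFEXFXFEE

Derivation:
Step 0: FX
Step 1: EFFE  (used choices [2])
Step 2: EEFXFXE  (used choices [2, 1])
Step 3: EEEFFEXFXFEE  (used choices [2, 1])


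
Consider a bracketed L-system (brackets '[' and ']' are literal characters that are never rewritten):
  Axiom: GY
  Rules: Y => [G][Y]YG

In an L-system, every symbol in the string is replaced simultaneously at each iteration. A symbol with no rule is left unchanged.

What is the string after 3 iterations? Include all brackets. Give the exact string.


Answer: G[G][[G][[G][Y]YG][G][Y]YGG][G][[G][Y]YG][G][Y]YGGG

Derivation:
Step 0: GY
Step 1: G[G][Y]YG
Step 2: G[G][[G][Y]YG][G][Y]YGG
Step 3: G[G][[G][[G][Y]YG][G][Y]YGG][G][[G][Y]YG][G][Y]YGGG


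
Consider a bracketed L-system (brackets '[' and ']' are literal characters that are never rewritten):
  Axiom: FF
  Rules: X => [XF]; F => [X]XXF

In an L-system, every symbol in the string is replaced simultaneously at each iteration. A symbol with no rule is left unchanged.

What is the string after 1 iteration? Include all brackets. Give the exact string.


Answer: [X]XXF[X]XXF

Derivation:
Step 0: FF
Step 1: [X]XXF[X]XXF


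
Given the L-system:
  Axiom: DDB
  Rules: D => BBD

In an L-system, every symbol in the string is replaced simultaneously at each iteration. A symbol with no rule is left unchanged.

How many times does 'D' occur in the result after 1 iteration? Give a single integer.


Answer: 2

Derivation:
Step 0: DDB  (2 'D')
Step 1: BBDBBDB  (2 'D')


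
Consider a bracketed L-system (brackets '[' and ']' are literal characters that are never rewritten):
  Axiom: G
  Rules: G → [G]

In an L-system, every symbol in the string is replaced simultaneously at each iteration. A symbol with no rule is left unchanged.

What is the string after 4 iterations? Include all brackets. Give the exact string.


Answer: [[[[G]]]]

Derivation:
Step 0: G
Step 1: [G]
Step 2: [[G]]
Step 3: [[[G]]]
Step 4: [[[[G]]]]


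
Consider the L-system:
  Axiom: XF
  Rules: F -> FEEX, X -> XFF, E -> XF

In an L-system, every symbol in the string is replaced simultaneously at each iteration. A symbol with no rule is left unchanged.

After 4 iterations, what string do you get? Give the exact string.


Step 0: XF
Step 1: XFFFEEX
Step 2: XFFFEEXFEEXFEEXXFXFXFF
Step 3: XFFFEEXFEEXFEEXXFXFXFFFEEXXFXFXFFFEEXXFXFXFFXFFFEEXXFFFEEXXFFFEEXFEEX
Step 4: XFFFEEXFEEXFEEXXFXFXFFFEEXXFXFXFFFEEXXFXFXFFXFFFEEXXFFFEEXXFFFEEXFEEXFEEXXFXFXFFXFFFEEXXFFFEEXXFFFEEXFEEXFEEXXFXFXFFXFFFEEXXFFFEEXXFFFEEXFEEXXFFFEEXFEEXFEEXXFXFXFFXFFFEEXFEEXFEEXXFXFXFFXFFFEEXFEEXFEEXXFXFXFFFEEXXFXFXFF

Answer: XFFFEEXFEEXFEEXXFXFXFFFEEXXFXFXFFFEEXXFXFXFFXFFFEEXXFFFEEXXFFFEEXFEEXFEEXXFXFXFFXFFFEEXXFFFEEXXFFFEEXFEEXFEEXXFXFXFFXFFFEEXXFFFEEXXFFFEEXFEEXXFFFEEXFEEXFEEXXFXFXFFXFFFEEXFEEXFEEXXFXFXFFXFFFEEXFEEXFEEXXFXFXFFFEEXXFXFXFF


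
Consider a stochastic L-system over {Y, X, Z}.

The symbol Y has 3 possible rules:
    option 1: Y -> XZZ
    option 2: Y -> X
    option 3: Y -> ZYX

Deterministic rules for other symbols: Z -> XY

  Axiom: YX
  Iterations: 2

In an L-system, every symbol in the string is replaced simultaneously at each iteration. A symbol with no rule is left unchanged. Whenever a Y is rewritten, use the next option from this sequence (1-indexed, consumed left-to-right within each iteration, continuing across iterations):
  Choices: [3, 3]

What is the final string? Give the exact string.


Step 0: YX
Step 1: ZYXX  (used choices [3])
Step 2: XYZYXXX  (used choices [3])

Answer: XYZYXXX


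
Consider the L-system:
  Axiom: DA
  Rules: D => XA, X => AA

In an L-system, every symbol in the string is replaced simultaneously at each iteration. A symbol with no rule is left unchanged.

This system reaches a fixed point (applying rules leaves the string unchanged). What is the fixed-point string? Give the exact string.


Step 0: DA
Step 1: XAA
Step 2: AAAA
Step 3: AAAA  (unchanged — fixed point at step 2)

Answer: AAAA


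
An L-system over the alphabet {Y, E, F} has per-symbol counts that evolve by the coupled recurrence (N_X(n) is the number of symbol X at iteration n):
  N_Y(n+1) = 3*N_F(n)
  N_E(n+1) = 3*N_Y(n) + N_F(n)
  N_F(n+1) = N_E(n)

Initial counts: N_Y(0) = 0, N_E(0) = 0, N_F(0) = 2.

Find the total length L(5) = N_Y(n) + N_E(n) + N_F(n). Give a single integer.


Answer: 206

Derivation:
Step 0: N_Y=0, N_E=0, N_F=2, L=2
Step 1: N_Y=6, N_E=2, N_F=0, L=8
Step 2: N_Y=0, N_E=18, N_F=2, L=20
Step 3: N_Y=6, N_E=2, N_F=18, L=26
Step 4: N_Y=54, N_E=36, N_F=2, L=92
Step 5: N_Y=6, N_E=164, N_F=36, L=206


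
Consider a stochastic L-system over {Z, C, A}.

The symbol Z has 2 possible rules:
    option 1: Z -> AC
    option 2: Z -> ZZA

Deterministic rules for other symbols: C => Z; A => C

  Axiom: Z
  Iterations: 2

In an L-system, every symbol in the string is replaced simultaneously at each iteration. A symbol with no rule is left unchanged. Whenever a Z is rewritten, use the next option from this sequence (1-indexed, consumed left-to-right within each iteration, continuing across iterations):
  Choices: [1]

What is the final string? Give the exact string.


Answer: CZ

Derivation:
Step 0: Z
Step 1: AC  (used choices [1])
Step 2: CZ  (used choices [])


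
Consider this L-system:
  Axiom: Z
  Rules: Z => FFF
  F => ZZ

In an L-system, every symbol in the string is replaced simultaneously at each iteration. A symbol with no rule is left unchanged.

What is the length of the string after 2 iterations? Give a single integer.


Step 0: length = 1
Step 1: length = 3
Step 2: length = 6

Answer: 6


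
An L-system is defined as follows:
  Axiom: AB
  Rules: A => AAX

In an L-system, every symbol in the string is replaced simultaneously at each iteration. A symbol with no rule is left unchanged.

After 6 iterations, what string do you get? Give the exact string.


Step 0: AB
Step 1: AAXB
Step 2: AAXAAXXB
Step 3: AAXAAXXAAXAAXXXB
Step 4: AAXAAXXAAXAAXXXAAXAAXXAAXAAXXXXB
Step 5: AAXAAXXAAXAAXXXAAXAAXXAAXAAXXXXAAXAAXXAAXAAXXXAAXAAXXAAXAAXXXXXB
Step 6: AAXAAXXAAXAAXXXAAXAAXXAAXAAXXXXAAXAAXXAAXAAXXXAAXAAXXAAXAAXXXXXAAXAAXXAAXAAXXXAAXAAXXAAXAAXXXXAAXAAXXAAXAAXXXAAXAAXXAAXAAXXXXXXB

Answer: AAXAAXXAAXAAXXXAAXAAXXAAXAAXXXXAAXAAXXAAXAAXXXAAXAAXXAAXAAXXXXXAAXAAXXAAXAAXXXAAXAAXXAAXAAXXXXAAXAAXXAAXAAXXXAAXAAXXAAXAAXXXXXXB


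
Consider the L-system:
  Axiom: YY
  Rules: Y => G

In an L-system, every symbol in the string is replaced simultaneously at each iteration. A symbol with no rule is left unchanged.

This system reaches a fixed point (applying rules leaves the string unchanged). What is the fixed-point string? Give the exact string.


Step 0: YY
Step 1: GG
Step 2: GG  (unchanged — fixed point at step 1)

Answer: GG


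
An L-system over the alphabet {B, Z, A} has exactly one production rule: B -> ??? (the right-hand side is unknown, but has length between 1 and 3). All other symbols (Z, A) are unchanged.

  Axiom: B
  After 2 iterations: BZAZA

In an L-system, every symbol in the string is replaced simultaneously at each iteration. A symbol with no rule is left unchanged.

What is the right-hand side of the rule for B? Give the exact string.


Answer: BZA

Derivation:
Trying B -> BZA:
  Step 0: B
  Step 1: BZA
  Step 2: BZAZA
Matches the given result.


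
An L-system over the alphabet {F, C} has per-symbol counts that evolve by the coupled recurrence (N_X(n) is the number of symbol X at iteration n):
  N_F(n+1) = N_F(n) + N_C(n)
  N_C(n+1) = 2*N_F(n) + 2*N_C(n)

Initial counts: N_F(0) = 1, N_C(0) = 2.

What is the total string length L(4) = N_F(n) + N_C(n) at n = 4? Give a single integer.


Step 0: N_F=1, N_C=2, L=3
Step 1: N_F=3, N_C=6, L=9
Step 2: N_F=9, N_C=18, L=27
Step 3: N_F=27, N_C=54, L=81
Step 4: N_F=81, N_C=162, L=243

Answer: 243


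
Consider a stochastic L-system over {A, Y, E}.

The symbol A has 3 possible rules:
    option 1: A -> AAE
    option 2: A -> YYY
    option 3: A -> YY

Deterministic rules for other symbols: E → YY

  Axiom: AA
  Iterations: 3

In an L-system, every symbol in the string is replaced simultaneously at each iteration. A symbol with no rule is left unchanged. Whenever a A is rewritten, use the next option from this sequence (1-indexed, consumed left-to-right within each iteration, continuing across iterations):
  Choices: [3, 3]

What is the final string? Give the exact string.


Answer: YYYY

Derivation:
Step 0: AA
Step 1: YYYY  (used choices [3, 3])
Step 2: YYYY  (used choices [])
Step 3: YYYY  (used choices [])


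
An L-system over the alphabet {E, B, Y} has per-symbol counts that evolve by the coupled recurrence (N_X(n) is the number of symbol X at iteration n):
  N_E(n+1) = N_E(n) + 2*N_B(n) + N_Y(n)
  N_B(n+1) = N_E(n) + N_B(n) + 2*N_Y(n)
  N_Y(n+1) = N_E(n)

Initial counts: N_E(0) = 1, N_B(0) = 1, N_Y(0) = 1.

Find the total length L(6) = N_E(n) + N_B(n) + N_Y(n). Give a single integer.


Step 0: N_E=1, N_B=1, N_Y=1, L=3
Step 1: N_E=4, N_B=4, N_Y=1, L=9
Step 2: N_E=13, N_B=10, N_Y=4, L=27
Step 3: N_E=37, N_B=31, N_Y=13, L=81
Step 4: N_E=112, N_B=94, N_Y=37, L=243
Step 5: N_E=337, N_B=280, N_Y=112, L=729
Step 6: N_E=1009, N_B=841, N_Y=337, L=2187

Answer: 2187


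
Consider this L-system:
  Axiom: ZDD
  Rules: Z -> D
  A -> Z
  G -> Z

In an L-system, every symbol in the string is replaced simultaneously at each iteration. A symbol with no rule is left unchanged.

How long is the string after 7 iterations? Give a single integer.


Step 0: length = 3
Step 1: length = 3
Step 2: length = 3
Step 3: length = 3
Step 4: length = 3
Step 5: length = 3
Step 6: length = 3
Step 7: length = 3

Answer: 3


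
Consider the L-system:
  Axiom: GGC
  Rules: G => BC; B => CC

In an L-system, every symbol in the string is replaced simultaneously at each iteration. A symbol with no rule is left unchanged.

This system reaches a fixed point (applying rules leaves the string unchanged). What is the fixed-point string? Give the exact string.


Answer: CCCCCCC

Derivation:
Step 0: GGC
Step 1: BCBCC
Step 2: CCCCCCC
Step 3: CCCCCCC  (unchanged — fixed point at step 2)


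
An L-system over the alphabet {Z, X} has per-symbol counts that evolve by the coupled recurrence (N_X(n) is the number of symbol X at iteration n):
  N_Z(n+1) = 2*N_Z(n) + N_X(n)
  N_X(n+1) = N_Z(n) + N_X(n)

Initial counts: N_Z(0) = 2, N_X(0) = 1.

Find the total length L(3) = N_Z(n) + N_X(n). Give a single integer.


Answer: 55

Derivation:
Step 0: N_Z=2, N_X=1, L=3
Step 1: N_Z=5, N_X=3, L=8
Step 2: N_Z=13, N_X=8, L=21
Step 3: N_Z=34, N_X=21, L=55


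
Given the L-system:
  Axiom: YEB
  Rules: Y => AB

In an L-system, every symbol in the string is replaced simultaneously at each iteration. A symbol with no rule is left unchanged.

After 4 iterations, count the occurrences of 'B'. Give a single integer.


Step 0: YEB  (1 'B')
Step 1: ABEB  (2 'B')
Step 2: ABEB  (2 'B')
Step 3: ABEB  (2 'B')
Step 4: ABEB  (2 'B')

Answer: 2


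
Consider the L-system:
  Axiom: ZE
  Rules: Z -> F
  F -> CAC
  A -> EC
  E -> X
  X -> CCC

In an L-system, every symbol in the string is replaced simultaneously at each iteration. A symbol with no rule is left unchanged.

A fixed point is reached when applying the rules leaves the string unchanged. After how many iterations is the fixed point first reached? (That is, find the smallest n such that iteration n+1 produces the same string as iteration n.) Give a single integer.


Step 0: ZE
Step 1: FX
Step 2: CACCCC
Step 3: CECCCCC
Step 4: CXCCCCC
Step 5: CCCCCCCCC
Step 6: CCCCCCCCC  (unchanged — fixed point at step 5)

Answer: 5


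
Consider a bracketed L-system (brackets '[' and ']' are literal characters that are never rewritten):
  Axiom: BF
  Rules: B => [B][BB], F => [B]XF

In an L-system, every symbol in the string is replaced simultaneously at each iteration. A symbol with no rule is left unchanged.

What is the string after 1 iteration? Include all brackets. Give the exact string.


Step 0: BF
Step 1: [B][BB][B]XF

Answer: [B][BB][B]XF


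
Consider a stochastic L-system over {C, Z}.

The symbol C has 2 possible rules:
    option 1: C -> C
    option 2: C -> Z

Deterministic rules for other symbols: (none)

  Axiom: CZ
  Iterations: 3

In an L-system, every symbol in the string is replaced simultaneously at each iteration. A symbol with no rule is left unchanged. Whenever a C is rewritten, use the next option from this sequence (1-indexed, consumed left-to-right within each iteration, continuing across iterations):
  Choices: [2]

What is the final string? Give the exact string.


Step 0: CZ
Step 1: ZZ  (used choices [2])
Step 2: ZZ  (used choices [])
Step 3: ZZ  (used choices [])

Answer: ZZ


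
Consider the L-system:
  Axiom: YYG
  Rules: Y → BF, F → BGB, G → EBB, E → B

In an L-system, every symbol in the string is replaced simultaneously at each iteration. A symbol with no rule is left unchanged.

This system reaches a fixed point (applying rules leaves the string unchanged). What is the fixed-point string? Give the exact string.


Step 0: YYG
Step 1: BFBFEBB
Step 2: BBGBBBGBBBB
Step 3: BBEBBBBBEBBBBBB
Step 4: BBBBBBBBBBBBBBB
Step 5: BBBBBBBBBBBBBBB  (unchanged — fixed point at step 4)

Answer: BBBBBBBBBBBBBBB


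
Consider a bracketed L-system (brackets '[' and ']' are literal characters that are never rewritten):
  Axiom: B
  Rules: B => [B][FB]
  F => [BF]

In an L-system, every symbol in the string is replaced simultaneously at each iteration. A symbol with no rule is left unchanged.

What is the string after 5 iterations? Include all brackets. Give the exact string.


Step 0: B
Step 1: [B][FB]
Step 2: [[B][FB]][[BF][B][FB]]
Step 3: [[[B][FB]][[BF][B][FB]]][[[B][FB][BF]][[B][FB]][[BF][B][FB]]]
Step 4: [[[[B][FB]][[BF][B][FB]]][[[B][FB][BF]][[B][FB]][[BF][B][FB]]]][[[[B][FB]][[BF][B][FB]][[B][FB][BF]]][[[B][FB]][[BF][B][FB]]][[[B][FB][BF]][[B][FB]][[BF][B][FB]]]]
Step 5: [[[[[B][FB]][[BF][B][FB]]][[[B][FB][BF]][[B][FB]][[BF][B][FB]]]][[[[B][FB]][[BF][B][FB]][[B][FB][BF]]][[[B][FB]][[BF][B][FB]]][[[B][FB][BF]][[B][FB]][[BF][B][FB]]]]][[[[[B][FB]][[BF][B][FB]]][[[B][FB][BF]][[B][FB]][[BF][B][FB]]][[[B][FB]][[BF][B][FB]][[B][FB][BF]]]][[[[B][FB]][[BF][B][FB]]][[[B][FB][BF]][[B][FB]][[BF][B][FB]]]][[[[B][FB]][[BF][B][FB]][[B][FB][BF]]][[[B][FB]][[BF][B][FB]]][[[B][FB][BF]][[B][FB]][[BF][B][FB]]]]]

Answer: [[[[[B][FB]][[BF][B][FB]]][[[B][FB][BF]][[B][FB]][[BF][B][FB]]]][[[[B][FB]][[BF][B][FB]][[B][FB][BF]]][[[B][FB]][[BF][B][FB]]][[[B][FB][BF]][[B][FB]][[BF][B][FB]]]]][[[[[B][FB]][[BF][B][FB]]][[[B][FB][BF]][[B][FB]][[BF][B][FB]]][[[B][FB]][[BF][B][FB]][[B][FB][BF]]]][[[[B][FB]][[BF][B][FB]]][[[B][FB][BF]][[B][FB]][[BF][B][FB]]]][[[[B][FB]][[BF][B][FB]][[B][FB][BF]]][[[B][FB]][[BF][B][FB]]][[[B][FB][BF]][[B][FB]][[BF][B][FB]]]]]


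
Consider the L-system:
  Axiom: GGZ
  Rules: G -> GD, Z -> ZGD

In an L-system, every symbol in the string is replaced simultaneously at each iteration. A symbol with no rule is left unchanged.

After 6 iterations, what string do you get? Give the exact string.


Answer: GDDDDDDGDDDDDDZGDGDDGDDDGDDDDGDDDDDGDDDDDD

Derivation:
Step 0: GGZ
Step 1: GDGDZGD
Step 2: GDDGDDZGDGDD
Step 3: GDDDGDDDZGDGDDGDDD
Step 4: GDDDDGDDDDZGDGDDGDDDGDDDD
Step 5: GDDDDDGDDDDDZGDGDDGDDDGDDDDGDDDDD
Step 6: GDDDDDDGDDDDDDZGDGDDGDDDGDDDDGDDDDDGDDDDDD


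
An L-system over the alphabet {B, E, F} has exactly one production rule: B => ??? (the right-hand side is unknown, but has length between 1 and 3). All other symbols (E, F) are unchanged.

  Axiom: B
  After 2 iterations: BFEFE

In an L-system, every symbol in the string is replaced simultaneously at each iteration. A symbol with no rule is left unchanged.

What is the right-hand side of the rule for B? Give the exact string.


Answer: BFE

Derivation:
Trying B => BFE:
  Step 0: B
  Step 1: BFE
  Step 2: BFEFE
Matches the given result.


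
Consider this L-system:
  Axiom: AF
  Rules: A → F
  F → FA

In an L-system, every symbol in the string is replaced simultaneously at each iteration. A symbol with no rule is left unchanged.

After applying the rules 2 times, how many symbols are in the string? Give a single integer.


Step 0: length = 2
Step 1: length = 3
Step 2: length = 5

Answer: 5


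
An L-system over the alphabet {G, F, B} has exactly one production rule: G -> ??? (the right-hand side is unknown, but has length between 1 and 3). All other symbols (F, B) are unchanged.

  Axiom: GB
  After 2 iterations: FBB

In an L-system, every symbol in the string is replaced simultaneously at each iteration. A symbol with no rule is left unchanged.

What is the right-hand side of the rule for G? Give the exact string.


Trying G -> FB:
  Step 0: GB
  Step 1: FBB
  Step 2: FBB
Matches the given result.

Answer: FB


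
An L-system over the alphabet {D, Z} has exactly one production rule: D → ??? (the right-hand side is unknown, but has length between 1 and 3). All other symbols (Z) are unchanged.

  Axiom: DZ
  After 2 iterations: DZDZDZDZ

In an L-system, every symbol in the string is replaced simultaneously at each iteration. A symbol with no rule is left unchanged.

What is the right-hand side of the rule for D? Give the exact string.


Trying D → DZD:
  Step 0: DZ
  Step 1: DZDZ
  Step 2: DZDZDZDZ
Matches the given result.

Answer: DZD


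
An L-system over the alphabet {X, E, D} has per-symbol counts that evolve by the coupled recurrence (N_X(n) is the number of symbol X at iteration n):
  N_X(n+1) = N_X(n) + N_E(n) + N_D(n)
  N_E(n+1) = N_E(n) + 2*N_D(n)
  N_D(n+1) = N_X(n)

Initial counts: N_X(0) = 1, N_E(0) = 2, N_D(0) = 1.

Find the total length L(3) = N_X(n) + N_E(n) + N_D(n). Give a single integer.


Answer: 42

Derivation:
Step 0: N_X=1, N_E=2, N_D=1, L=4
Step 1: N_X=4, N_E=4, N_D=1, L=9
Step 2: N_X=9, N_E=6, N_D=4, L=19
Step 3: N_X=19, N_E=14, N_D=9, L=42


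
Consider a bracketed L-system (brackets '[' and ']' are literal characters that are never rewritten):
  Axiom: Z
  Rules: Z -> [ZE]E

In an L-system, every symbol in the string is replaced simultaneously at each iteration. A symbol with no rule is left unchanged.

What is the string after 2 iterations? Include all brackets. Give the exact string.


Step 0: Z
Step 1: [ZE]E
Step 2: [[ZE]EE]E

Answer: [[ZE]EE]E


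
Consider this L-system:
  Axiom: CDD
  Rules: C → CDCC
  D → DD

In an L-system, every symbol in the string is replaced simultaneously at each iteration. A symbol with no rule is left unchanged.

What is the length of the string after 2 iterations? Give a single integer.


Step 0: length = 3
Step 1: length = 8
Step 2: length = 22

Answer: 22


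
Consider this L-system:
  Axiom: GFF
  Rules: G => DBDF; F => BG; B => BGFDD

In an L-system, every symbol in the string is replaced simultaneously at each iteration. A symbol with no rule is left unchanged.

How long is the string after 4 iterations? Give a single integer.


Answer: 171

Derivation:
Step 0: length = 3
Step 1: length = 8
Step 2: length = 27
Step 3: length = 68
Step 4: length = 171


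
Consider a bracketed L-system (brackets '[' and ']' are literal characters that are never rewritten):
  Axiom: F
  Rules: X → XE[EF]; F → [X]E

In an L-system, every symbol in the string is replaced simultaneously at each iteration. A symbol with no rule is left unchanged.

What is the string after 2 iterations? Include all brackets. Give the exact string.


Step 0: F
Step 1: [X]E
Step 2: [XE[EF]]E

Answer: [XE[EF]]E


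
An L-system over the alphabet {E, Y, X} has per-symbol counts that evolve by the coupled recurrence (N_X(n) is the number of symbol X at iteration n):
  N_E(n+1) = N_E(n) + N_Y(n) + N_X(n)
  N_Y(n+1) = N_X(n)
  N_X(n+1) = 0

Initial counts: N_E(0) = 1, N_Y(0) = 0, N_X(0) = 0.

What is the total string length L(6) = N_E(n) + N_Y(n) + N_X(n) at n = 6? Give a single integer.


Step 0: N_E=1, N_Y=0, N_X=0, L=1
Step 1: N_E=1, N_Y=0, N_X=0, L=1
Step 2: N_E=1, N_Y=0, N_X=0, L=1
Step 3: N_E=1, N_Y=0, N_X=0, L=1
Step 4: N_E=1, N_Y=0, N_X=0, L=1
Step 5: N_E=1, N_Y=0, N_X=0, L=1
Step 6: N_E=1, N_Y=0, N_X=0, L=1

Answer: 1


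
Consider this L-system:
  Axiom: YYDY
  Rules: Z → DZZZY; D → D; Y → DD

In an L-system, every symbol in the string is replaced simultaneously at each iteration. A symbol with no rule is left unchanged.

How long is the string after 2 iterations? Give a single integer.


Answer: 7

Derivation:
Step 0: length = 4
Step 1: length = 7
Step 2: length = 7


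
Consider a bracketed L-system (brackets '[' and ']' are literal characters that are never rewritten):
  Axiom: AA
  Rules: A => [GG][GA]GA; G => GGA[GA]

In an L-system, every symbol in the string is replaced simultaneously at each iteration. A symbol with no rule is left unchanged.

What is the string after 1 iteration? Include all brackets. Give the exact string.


Answer: [GG][GA]GA[GG][GA]GA

Derivation:
Step 0: AA
Step 1: [GG][GA]GA[GG][GA]GA


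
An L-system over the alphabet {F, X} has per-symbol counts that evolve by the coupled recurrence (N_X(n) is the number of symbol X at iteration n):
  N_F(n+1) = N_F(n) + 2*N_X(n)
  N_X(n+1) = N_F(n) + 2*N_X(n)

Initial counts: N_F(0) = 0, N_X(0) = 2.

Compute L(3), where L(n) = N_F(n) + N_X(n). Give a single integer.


Answer: 72

Derivation:
Step 0: N_F=0, N_X=2, L=2
Step 1: N_F=4, N_X=4, L=8
Step 2: N_F=12, N_X=12, L=24
Step 3: N_F=36, N_X=36, L=72
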